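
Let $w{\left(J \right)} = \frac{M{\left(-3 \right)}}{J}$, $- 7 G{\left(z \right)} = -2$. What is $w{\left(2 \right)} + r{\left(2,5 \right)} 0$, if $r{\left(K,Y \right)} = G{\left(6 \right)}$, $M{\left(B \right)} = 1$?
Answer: $\frac{1}{2} \approx 0.5$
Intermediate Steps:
$G{\left(z \right)} = \frac{2}{7}$ ($G{\left(z \right)} = \left(- \frac{1}{7}\right) \left(-2\right) = \frac{2}{7}$)
$r{\left(K,Y \right)} = \frac{2}{7}$
$w{\left(J \right)} = \frac{1}{J}$ ($w{\left(J \right)} = 1 \frac{1}{J} = \frac{1}{J}$)
$w{\left(2 \right)} + r{\left(2,5 \right)} 0 = \frac{1}{2} + \frac{2}{7} \cdot 0 = \frac{1}{2} + 0 = \frac{1}{2}$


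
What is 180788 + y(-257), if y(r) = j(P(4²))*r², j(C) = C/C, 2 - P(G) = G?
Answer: 246837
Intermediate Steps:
P(G) = 2 - G
j(C) = 1
y(r) = r² (y(r) = 1*r² = r²)
180788 + y(-257) = 180788 + (-257)² = 180788 + 66049 = 246837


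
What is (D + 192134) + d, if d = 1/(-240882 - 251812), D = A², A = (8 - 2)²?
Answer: 95301800419/492694 ≈ 1.9343e+5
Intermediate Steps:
A = 36 (A = 6² = 36)
D = 1296 (D = 36² = 1296)
d = -1/492694 (d = 1/(-492694) = -1/492694 ≈ -2.0297e-6)
(D + 192134) + d = (1296 + 192134) - 1/492694 = 193430 - 1/492694 = 95301800419/492694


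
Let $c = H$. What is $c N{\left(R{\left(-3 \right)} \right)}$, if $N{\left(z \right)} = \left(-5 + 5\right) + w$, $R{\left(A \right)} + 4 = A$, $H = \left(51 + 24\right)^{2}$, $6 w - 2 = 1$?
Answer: $\frac{5625}{2} \approx 2812.5$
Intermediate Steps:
$w = \frac{1}{2}$ ($w = \frac{1}{3} + \frac{1}{6} \cdot 1 = \frac{1}{3} + \frac{1}{6} = \frac{1}{2} \approx 0.5$)
$H = 5625$ ($H = 75^{2} = 5625$)
$R{\left(A \right)} = -4 + A$
$c = 5625$
$N{\left(z \right)} = \frac{1}{2}$ ($N{\left(z \right)} = \left(-5 + 5\right) + \frac{1}{2} = 0 + \frac{1}{2} = \frac{1}{2}$)
$c N{\left(R{\left(-3 \right)} \right)} = 5625 \cdot \frac{1}{2} = \frac{5625}{2}$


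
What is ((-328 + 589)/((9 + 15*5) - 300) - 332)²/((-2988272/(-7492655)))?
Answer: 479170339993895/1721244672 ≈ 2.7839e+5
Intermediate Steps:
((-328 + 589)/((9 + 15*5) - 300) - 332)²/((-2988272/(-7492655))) = (261/((9 + 75) - 300) - 332)²/((-2988272*(-1/7492655))) = (261/(84 - 300) - 332)²/(2988272/7492655) = (261/(-216) - 332)²*(7492655/2988272) = (261*(-1/216) - 332)²*(7492655/2988272) = (-29/24 - 332)²*(7492655/2988272) = (-7997/24)²*(7492655/2988272) = (63952009/576)*(7492655/2988272) = 479170339993895/1721244672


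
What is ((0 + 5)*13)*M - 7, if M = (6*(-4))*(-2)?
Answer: 3113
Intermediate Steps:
M = 48 (M = -24*(-2) = 48)
((0 + 5)*13)*M - 7 = ((0 + 5)*13)*48 - 7 = (5*13)*48 - 7 = 65*48 - 7 = 3120 - 7 = 3113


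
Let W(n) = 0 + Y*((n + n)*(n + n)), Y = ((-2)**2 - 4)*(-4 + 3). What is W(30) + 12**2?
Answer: 144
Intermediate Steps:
Y = 0 (Y = (4 - 4)*(-1) = 0*(-1) = 0)
W(n) = 0 (W(n) = 0 + 0*((n + n)*(n + n)) = 0 + 0*((2*n)*(2*n)) = 0 + 0*(4*n**2) = 0 + 0 = 0)
W(30) + 12**2 = 0 + 12**2 = 0 + 144 = 144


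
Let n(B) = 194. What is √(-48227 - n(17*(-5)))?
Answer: I*√48421 ≈ 220.05*I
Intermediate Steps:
√(-48227 - n(17*(-5))) = √(-48227 - 1*194) = √(-48227 - 194) = √(-48421) = I*√48421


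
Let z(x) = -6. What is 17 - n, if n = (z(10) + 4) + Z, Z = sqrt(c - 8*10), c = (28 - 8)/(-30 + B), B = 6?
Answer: 19 - I*sqrt(2910)/6 ≈ 19.0 - 8.9907*I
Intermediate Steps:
c = -5/6 (c = (28 - 8)/(-30 + 6) = 20/(-24) = 20*(-1/24) = -5/6 ≈ -0.83333)
Z = I*sqrt(2910)/6 (Z = sqrt(-5/6 - 8*10) = sqrt(-5/6 - 80) = sqrt(-485/6) = I*sqrt(2910)/6 ≈ 8.9907*I)
n = -2 + I*sqrt(2910)/6 (n = (-6 + 4) + I*sqrt(2910)/6 = -2 + I*sqrt(2910)/6 ≈ -2.0 + 8.9907*I)
17 - n = 17 - (-2 + I*sqrt(2910)/6) = 17 + (2 - I*sqrt(2910)/6) = 19 - I*sqrt(2910)/6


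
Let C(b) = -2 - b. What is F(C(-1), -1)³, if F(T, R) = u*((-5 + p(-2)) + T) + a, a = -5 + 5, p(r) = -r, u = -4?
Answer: 4096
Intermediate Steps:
a = 0
F(T, R) = 12 - 4*T (F(T, R) = -4*((-5 - 1*(-2)) + T) + 0 = -4*((-5 + 2) + T) + 0 = -4*(-3 + T) + 0 = (12 - 4*T) + 0 = 12 - 4*T)
F(C(-1), -1)³ = (12 - 4*(-2 - 1*(-1)))³ = (12 - 4*(-2 + 1))³ = (12 - 4*(-1))³ = (12 + 4)³ = 16³ = 4096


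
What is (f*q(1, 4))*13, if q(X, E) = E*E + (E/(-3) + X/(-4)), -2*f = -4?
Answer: 2249/6 ≈ 374.83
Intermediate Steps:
f = 2 (f = -½*(-4) = 2)
q(X, E) = E² - E/3 - X/4 (q(X, E) = E² + (E*(-⅓) + X*(-¼)) = E² + (-E/3 - X/4) = E² - E/3 - X/4)
(f*q(1, 4))*13 = (2*(4² - ⅓*4 - ¼*1))*13 = (2*(16 - 4/3 - ¼))*13 = (2*(173/12))*13 = (173/6)*13 = 2249/6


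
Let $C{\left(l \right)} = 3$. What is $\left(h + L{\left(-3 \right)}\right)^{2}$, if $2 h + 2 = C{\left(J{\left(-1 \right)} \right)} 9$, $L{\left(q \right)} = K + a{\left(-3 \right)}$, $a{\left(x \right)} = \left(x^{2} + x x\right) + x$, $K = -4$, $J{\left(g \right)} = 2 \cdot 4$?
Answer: $\frac{2209}{4} \approx 552.25$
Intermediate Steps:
$J{\left(g \right)} = 8$
$a{\left(x \right)} = x + 2 x^{2}$ ($a{\left(x \right)} = \left(x^{2} + x^{2}\right) + x = 2 x^{2} + x = x + 2 x^{2}$)
$L{\left(q \right)} = 11$ ($L{\left(q \right)} = -4 - 3 \left(1 + 2 \left(-3\right)\right) = -4 - 3 \left(1 - 6\right) = -4 - -15 = -4 + 15 = 11$)
$h = \frac{25}{2}$ ($h = -1 + \frac{3 \cdot 9}{2} = -1 + \frac{1}{2} \cdot 27 = -1 + \frac{27}{2} = \frac{25}{2} \approx 12.5$)
$\left(h + L{\left(-3 \right)}\right)^{2} = \left(\frac{25}{2} + 11\right)^{2} = \left(\frac{47}{2}\right)^{2} = \frac{2209}{4}$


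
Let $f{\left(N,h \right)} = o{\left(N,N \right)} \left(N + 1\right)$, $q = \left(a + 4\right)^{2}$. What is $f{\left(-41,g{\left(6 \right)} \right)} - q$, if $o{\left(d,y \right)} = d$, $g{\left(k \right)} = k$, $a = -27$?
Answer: $1111$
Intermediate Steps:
$q = 529$ ($q = \left(-27 + 4\right)^{2} = \left(-23\right)^{2} = 529$)
$f{\left(N,h \right)} = N \left(1 + N\right)$ ($f{\left(N,h \right)} = N \left(N + 1\right) = N \left(1 + N\right)$)
$f{\left(-41,g{\left(6 \right)} \right)} - q = - 41 \left(1 - 41\right) - 529 = \left(-41\right) \left(-40\right) - 529 = 1640 - 529 = 1111$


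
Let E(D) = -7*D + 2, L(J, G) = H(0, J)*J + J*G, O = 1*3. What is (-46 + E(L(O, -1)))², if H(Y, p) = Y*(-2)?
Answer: 529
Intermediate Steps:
O = 3
H(Y, p) = -2*Y
L(J, G) = G*J (L(J, G) = (-2*0)*J + J*G = 0*J + G*J = 0 + G*J = G*J)
E(D) = 2 - 7*D
(-46 + E(L(O, -1)))² = (-46 + (2 - (-7)*3))² = (-46 + (2 - 7*(-3)))² = (-46 + (2 + 21))² = (-46 + 23)² = (-23)² = 529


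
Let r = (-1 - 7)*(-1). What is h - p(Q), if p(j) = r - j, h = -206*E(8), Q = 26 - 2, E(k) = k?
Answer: -1632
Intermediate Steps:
Q = 24
r = 8 (r = -8*(-1) = 8)
h = -1648 (h = -206*8 = -1648)
p(j) = 8 - j
h - p(Q) = -1648 - (8 - 1*24) = -1648 - (8 - 24) = -1648 - 1*(-16) = -1648 + 16 = -1632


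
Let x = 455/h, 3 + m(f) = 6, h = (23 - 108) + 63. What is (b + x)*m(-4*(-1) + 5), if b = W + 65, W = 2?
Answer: 3057/22 ≈ 138.95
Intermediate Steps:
h = -22 (h = -85 + 63 = -22)
m(f) = 3 (m(f) = -3 + 6 = 3)
b = 67 (b = 2 + 65 = 67)
x = -455/22 (x = 455/(-22) = 455*(-1/22) = -455/22 ≈ -20.682)
(b + x)*m(-4*(-1) + 5) = (67 - 455/22)*3 = (1019/22)*3 = 3057/22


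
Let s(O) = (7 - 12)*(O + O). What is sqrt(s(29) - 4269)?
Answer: I*sqrt(4559) ≈ 67.52*I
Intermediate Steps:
s(O) = -10*O
sqrt(s(29) - 4269) = sqrt(-10*29 - 4269) = sqrt(-290 - 4269) = sqrt(-4559) = I*sqrt(4559)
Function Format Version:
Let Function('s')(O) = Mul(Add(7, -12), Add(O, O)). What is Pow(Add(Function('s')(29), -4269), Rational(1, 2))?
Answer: Mul(I, Pow(4559, Rational(1, 2))) ≈ Mul(67.520, I)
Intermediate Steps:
Function('s')(O) = Mul(-10, O) (Function('s')(O) = Mul(-5, Mul(2, O)) = Mul(-10, O))
Pow(Add(Function('s')(29), -4269), Rational(1, 2)) = Pow(Add(Mul(-10, 29), -4269), Rational(1, 2)) = Pow(Add(-290, -4269), Rational(1, 2)) = Pow(-4559, Rational(1, 2)) = Mul(I, Pow(4559, Rational(1, 2)))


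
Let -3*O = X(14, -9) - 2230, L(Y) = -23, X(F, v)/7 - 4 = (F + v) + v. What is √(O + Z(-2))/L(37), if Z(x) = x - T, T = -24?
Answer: -2*√1722/69 ≈ -1.2028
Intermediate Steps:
Z(x) = 24 + x (Z(x) = x - 1*(-24) = x + 24 = 24 + x)
X(F, v) = 28 + 7*F + 14*v (X(F, v) = 28 + 7*((F + v) + v) = 28 + 7*(F + 2*v) = 28 + (7*F + 14*v) = 28 + 7*F + 14*v)
O = 2230/3 (O = -((28 + 7*14 + 14*(-9)) - 2230)/3 = -((28 + 98 - 126) - 2230)/3 = -(0 - 2230)/3 = -⅓*(-2230) = 2230/3 ≈ 743.33)
√(O + Z(-2))/L(37) = √(2230/3 + (24 - 2))/(-23) = √(2230/3 + 22)*(-1/23) = √(2296/3)*(-1/23) = (2*√1722/3)*(-1/23) = -2*√1722/69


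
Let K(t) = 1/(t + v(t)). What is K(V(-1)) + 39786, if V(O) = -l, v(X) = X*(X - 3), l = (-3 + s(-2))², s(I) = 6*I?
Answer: 2032069951/51075 ≈ 39786.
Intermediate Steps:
l = 225 (l = (-3 + 6*(-2))² = (-3 - 12)² = (-15)² = 225)
v(X) = X*(-3 + X)
V(O) = -225 (V(O) = -1*225 = -225)
K(t) = 1/(t + t*(-3 + t))
K(V(-1)) + 39786 = 1/((-225)*(-2 - 225)) + 39786 = -1/225/(-227) + 39786 = -1/225*(-1/227) + 39786 = 1/51075 + 39786 = 2032069951/51075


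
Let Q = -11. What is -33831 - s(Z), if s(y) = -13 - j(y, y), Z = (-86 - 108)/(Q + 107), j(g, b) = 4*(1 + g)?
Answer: -405865/12 ≈ -33822.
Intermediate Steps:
j(g, b) = 4 + 4*g
Z = -97/48 (Z = (-86 - 108)/(-11 + 107) = -194/96 = -194*1/96 = -97/48 ≈ -2.0208)
s(y) = -17 - 4*y (s(y) = -13 - (4 + 4*y) = -13 + (-4 - 4*y) = -17 - 4*y)
-33831 - s(Z) = -33831 - (-17 - 4*(-97/48)) = -33831 - (-17 + 97/12) = -33831 - 1*(-107/12) = -33831 + 107/12 = -405865/12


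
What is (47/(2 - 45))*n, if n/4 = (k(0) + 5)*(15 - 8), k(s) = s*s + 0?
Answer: -6580/43 ≈ -153.02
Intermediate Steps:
k(s) = s² (k(s) = s² + 0 = s²)
n = 140 (n = 4*((0² + 5)*(15 - 8)) = 4*((0 + 5)*7) = 4*(5*7) = 4*35 = 140)
(47/(2 - 45))*n = (47/(2 - 45))*140 = (47/(-43))*140 = (47*(-1/43))*140 = -47/43*140 = -6580/43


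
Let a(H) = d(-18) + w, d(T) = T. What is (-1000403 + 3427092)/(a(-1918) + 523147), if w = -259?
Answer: 2426689/522870 ≈ 4.6411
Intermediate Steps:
a(H) = -277 (a(H) = -18 - 259 = -277)
(-1000403 + 3427092)/(a(-1918) + 523147) = (-1000403 + 3427092)/(-277 + 523147) = 2426689/522870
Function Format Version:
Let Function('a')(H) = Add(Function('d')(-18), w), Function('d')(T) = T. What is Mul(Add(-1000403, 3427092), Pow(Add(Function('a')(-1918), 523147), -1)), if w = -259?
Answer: Rational(2426689, 522870) ≈ 4.6411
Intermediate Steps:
Function('a')(H) = -277 (Function('a')(H) = Add(-18, -259) = -277)
Mul(Add(-1000403, 3427092), Pow(Add(Function('a')(-1918), 523147), -1)) = Mul(Add(-1000403, 3427092), Pow(Add(-277, 523147), -1)) = Mul(2426689, Pow(522870, -1)) = Mul(2426689, Rational(1, 522870)) = Rational(2426689, 522870)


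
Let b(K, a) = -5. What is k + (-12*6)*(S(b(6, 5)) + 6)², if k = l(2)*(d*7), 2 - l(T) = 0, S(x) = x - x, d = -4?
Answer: -2648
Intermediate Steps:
S(x) = 0
l(T) = 2 (l(T) = 2 - 1*0 = 2 + 0 = 2)
k = -56 (k = 2*(-4*7) = 2*(-28) = -56)
k + (-12*6)*(S(b(6, 5)) + 6)² = -56 + (-12*6)*(0 + 6)² = -56 - 72*6² = -56 - 72*36 = -56 - 2592 = -2648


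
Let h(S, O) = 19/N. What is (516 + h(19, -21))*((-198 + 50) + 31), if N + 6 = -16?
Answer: -1325961/22 ≈ -60271.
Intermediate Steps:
N = -22 (N = -6 - 16 = -22)
h(S, O) = -19/22 (h(S, O) = 19/(-22) = 19*(-1/22) = -19/22)
(516 + h(19, -21))*((-198 + 50) + 31) = (516 - 19/22)*((-198 + 50) + 31) = 11333*(-148 + 31)/22 = (11333/22)*(-117) = -1325961/22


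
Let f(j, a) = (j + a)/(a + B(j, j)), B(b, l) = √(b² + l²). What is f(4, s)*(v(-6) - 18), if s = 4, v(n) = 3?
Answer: 30 - 30*√2 ≈ -12.426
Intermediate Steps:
f(j, a) = (a + j)/(a + √2*√(j²)) (f(j, a) = (j + a)/(a + √(j² + j²)) = (a + j)/(a + √(2*j²)) = (a + j)/(a + √2*√(j²)))
f(4, s)*(v(-6) - 18) = ((4 + 4)/(4 + √2*√(4²)))*(3 - 18) = (8/(4 + √2*√16))*(-15) = (8/(4 + √2*4))*(-15) = (8/(4 + 4*√2))*(-15) = -120/(4 + 4*√2)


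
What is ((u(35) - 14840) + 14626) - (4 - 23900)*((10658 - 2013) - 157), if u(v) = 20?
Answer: 202829054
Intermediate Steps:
((u(35) - 14840) + 14626) - (4 - 23900)*((10658 - 2013) - 157) = ((20 - 14840) + 14626) - (4 - 23900)*((10658 - 2013) - 157) = (-14820 + 14626) - (-23896)*(8645 - 157) = -194 - (-23896)*8488 = -194 - 1*(-202829248) = -194 + 202829248 = 202829054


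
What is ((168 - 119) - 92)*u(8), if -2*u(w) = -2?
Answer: -43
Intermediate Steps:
u(w) = 1 (u(w) = -½*(-2) = 1)
((168 - 119) - 92)*u(8) = ((168 - 119) - 92)*1 = (49 - 92)*1 = -43*1 = -43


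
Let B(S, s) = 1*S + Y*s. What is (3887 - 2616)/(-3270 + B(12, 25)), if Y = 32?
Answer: -1271/2458 ≈ -0.51709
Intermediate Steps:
B(S, s) = S + 32*s (B(S, s) = 1*S + 32*s = S + 32*s)
(3887 - 2616)/(-3270 + B(12, 25)) = (3887 - 2616)/(-3270 + (12 + 32*25)) = 1271/(-3270 + (12 + 800)) = 1271/(-3270 + 812) = 1271/(-2458) = 1271*(-1/2458) = -1271/2458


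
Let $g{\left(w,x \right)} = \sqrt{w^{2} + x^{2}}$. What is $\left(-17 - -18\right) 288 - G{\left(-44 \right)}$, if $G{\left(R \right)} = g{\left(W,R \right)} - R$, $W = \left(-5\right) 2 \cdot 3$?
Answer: $244 - 2 \sqrt{709} \approx 190.75$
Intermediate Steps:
$W = -30$ ($W = \left(-10\right) 3 = -30$)
$G{\left(R \right)} = \sqrt{900 + R^{2}} - R$ ($G{\left(R \right)} = \sqrt{\left(-30\right)^{2} + R^{2}} - R = \sqrt{900 + R^{2}} - R$)
$\left(-17 - -18\right) 288 - G{\left(-44 \right)} = \left(-17 - -18\right) 288 - \left(\sqrt{900 + \left(-44\right)^{2}} - -44\right) = \left(-17 + 18\right) 288 - \left(\sqrt{900 + 1936} + 44\right) = 1 \cdot 288 - \left(\sqrt{2836} + 44\right) = 288 - \left(2 \sqrt{709} + 44\right) = 288 - \left(44 + 2 \sqrt{709}\right) = 244 - 2 \sqrt{709}$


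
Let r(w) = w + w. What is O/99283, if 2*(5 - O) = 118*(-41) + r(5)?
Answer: 2419/99283 ≈ 0.024365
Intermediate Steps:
r(w) = 2*w
O = 2419 (O = 5 - (118*(-41) + 2*5)/2 = 5 - (-4838 + 10)/2 = 5 - 1/2*(-4828) = 5 + 2414 = 2419)
O/99283 = 2419/99283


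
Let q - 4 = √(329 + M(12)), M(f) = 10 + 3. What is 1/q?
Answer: -2/163 + 3*√38/326 ≈ 0.044458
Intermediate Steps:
M(f) = 13
q = 4 + 3*√38 (q = 4 + √(329 + 13) = 4 + √342 = 4 + 3*√38 ≈ 22.493)
1/q = 1/(4 + 3*√38)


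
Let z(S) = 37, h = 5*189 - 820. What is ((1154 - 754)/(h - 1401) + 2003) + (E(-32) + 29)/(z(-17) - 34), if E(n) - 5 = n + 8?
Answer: 1919761/957 ≈ 2006.0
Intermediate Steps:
h = 125 (h = 945 - 820 = 125)
E(n) = 13 + n (E(n) = 5 + (n + 8) = 5 + (8 + n) = 13 + n)
((1154 - 754)/(h - 1401) + 2003) + (E(-32) + 29)/(z(-17) - 34) = ((1154 - 754)/(125 - 1401) + 2003) + ((13 - 32) + 29)/(37 - 34) = (400/(-1276) + 2003) + (-19 + 29)/3 = (400*(-1/1276) + 2003) + 10*(⅓) = (-100/319 + 2003) + 10/3 = 638857/319 + 10/3 = 1919761/957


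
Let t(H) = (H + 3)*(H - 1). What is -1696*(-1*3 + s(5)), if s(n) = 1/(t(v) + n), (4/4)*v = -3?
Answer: 23744/5 ≈ 4748.8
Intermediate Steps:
v = -3
t(H) = (-1 + H)*(3 + H) (t(H) = (3 + H)*(-1 + H) = (-1 + H)*(3 + H))
s(n) = 1/n (s(n) = 1/((-3 + (-3)² + 2*(-3)) + n) = 1/((-3 + 9 - 6) + n) = 1/(0 + n) = 1/n)
-1696*(-1*3 + s(5)) = -1696*(-1*3 + 1/5) = -1696*(-3 + ⅕) = -1696*(-14/5) = 23744/5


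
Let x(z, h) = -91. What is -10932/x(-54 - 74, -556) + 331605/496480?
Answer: 1091539083/9035936 ≈ 120.80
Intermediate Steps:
-10932/x(-54 - 74, -556) + 331605/496480 = -10932/(-91) + 331605/496480 = -10932*(-1/91) + 331605*(1/496480) = 10932/91 + 66321/99296 = 1091539083/9035936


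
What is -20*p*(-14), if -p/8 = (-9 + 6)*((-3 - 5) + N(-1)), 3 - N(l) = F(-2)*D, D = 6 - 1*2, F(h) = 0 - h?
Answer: -87360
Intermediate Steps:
F(h) = -h
D = 4 (D = 6 - 2 = 4)
N(l) = -5 (N(l) = 3 - (-1*(-2))*4 = 3 - 2*4 = 3 - 1*8 = 3 - 8 = -5)
p = -312 (p = -8*(-9 + 6)*((-3 - 5) - 5) = -(-24)*(-8 - 5) = -(-24)*(-13) = -8*39 = -312)
-20*p*(-14) = -20*(-312)*(-14) = 6240*(-14) = -87360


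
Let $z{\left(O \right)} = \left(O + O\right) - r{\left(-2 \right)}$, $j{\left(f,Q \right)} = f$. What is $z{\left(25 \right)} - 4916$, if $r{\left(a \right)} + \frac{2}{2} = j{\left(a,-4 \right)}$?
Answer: $-4863$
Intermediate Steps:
$r{\left(a \right)} = -1 + a$
$z{\left(O \right)} = 3 + 2 O$ ($z{\left(O \right)} = \left(O + O\right) - \left(-1 - 2\right) = 2 O - -3 = 2 O + 3 = 3 + 2 O$)
$z{\left(25 \right)} - 4916 = \left(3 + 2 \cdot 25\right) - 4916 = \left(3 + 50\right) - 4916 = 53 - 4916 = -4863$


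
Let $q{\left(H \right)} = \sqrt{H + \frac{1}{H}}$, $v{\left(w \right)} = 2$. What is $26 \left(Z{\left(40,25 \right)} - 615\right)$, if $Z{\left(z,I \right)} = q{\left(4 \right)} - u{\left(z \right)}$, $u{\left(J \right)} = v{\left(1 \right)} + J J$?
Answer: $-57642 + 13 \sqrt{17} \approx -57588.0$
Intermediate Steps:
$u{\left(J \right)} = 2 + J^{2}$ ($u{\left(J \right)} = 2 + J J = 2 + J^{2}$)
$Z{\left(z,I \right)} = -2 + \frac{\sqrt{17}}{2} - z^{2}$ ($Z{\left(z,I \right)} = \sqrt{4 + \frac{1}{4}} - \left(2 + z^{2}\right) = \sqrt{\frac{17}{4}} - \left(2 + z^{2}\right) = \frac{\sqrt{17}}{2} - \left(2 + z^{2}\right) = -2 + \frac{\sqrt{17}}{2} - z^{2}$)
$26 \left(Z{\left(40,25 \right)} - 615\right) = 26 \left(\left(-2 + \frac{\sqrt{17}}{2} - 40^{2}\right) - 615\right) = 26 \left(\left(-2 + \frac{\sqrt{17}}{2} - 1600\right) - 615\right) = 26 \left(\left(-1602 + \frac{\sqrt{17}}{2}\right) - 615\right) = 26 \left(-2217 + \frac{\sqrt{17}}{2}\right) = -57642 + 13 \sqrt{17}$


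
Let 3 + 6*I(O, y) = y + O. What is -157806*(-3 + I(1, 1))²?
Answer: -3164887/2 ≈ -1.5824e+6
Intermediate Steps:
I(O, y) = -½ + O/6 + y/6 (I(O, y) = -½ + (y + O)/6 = -½ + (O + y)/6 = -½ + (O/6 + y/6) = -½ + O/6 + y/6)
-157806*(-3 + I(1, 1))² = -157806*(-3 + (-½ + (⅙)*1 + (⅙)*1))² = -157806*(-3 + (-½ + ⅙ + ⅙))² = -157806*(-3 - ⅙)² = -157806*(-19/6)² = -157806*361/36 = -3164887/2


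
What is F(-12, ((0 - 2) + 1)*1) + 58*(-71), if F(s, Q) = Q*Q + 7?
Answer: -4110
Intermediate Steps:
F(s, Q) = 7 + Q² (F(s, Q) = Q² + 7 = 7 + Q²)
F(-12, ((0 - 2) + 1)*1) + 58*(-71) = (7 + (((0 - 2) + 1)*1)²) + 58*(-71) = (7 + ((-2 + 1)*1)²) - 4118 = (7 + (-1*1)²) - 4118 = (7 + (-1)²) - 4118 = (7 + 1) - 4118 = 8 - 4118 = -4110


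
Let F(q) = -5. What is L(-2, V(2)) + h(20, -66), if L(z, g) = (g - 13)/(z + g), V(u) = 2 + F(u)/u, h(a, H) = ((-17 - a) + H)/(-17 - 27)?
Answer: 1703/220 ≈ 7.7409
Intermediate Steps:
h(a, H) = 17/44 - H/44 + a/44 (h(a, H) = (-17 + H - a)/(-44) = (-17 + H - a)*(-1/44) = 17/44 - H/44 + a/44)
V(u) = 2 - 5/u
L(z, g) = (-13 + g)/(g + z)
L(-2, V(2)) + h(20, -66) = (-13 + (2 - 5/2))/((2 - 5/2) - 2) + (17/44 - 1/44*(-66) + (1/44)*20) = (-13 + (2 - 5*1/2))/((2 - 5*1/2) - 2) + (17/44 + 3/2 + 5/11) = (-13 + (2 - 5/2))/((2 - 5/2) - 2) + 103/44 = (-13 - 1/2)/(-1/2 - 2) + 103/44 = -27/2/(-5/2) + 103/44 = -2/5*(-27/2) + 103/44 = 27/5 + 103/44 = 1703/220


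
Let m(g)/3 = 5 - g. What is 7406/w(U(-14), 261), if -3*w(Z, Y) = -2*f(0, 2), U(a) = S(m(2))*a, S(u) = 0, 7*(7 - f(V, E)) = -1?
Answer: 77763/50 ≈ 1555.3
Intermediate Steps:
m(g) = 15 - 3*g (m(g) = 3*(5 - g) = 15 - 3*g)
f(V, E) = 50/7 (f(V, E) = 7 - ⅐*(-1) = 7 + ⅐ = 50/7)
U(a) = 0 (U(a) = 0*a = 0)
w(Z, Y) = 100/21 (w(Z, Y) = -(-2)*50/(3*7) = -⅓*(-100/7) = 100/21)
7406/w(U(-14), 261) = 7406/(100/21) = 7406*(21/100) = 77763/50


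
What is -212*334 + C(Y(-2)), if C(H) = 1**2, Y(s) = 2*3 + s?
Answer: -70807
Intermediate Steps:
Y(s) = 6 + s
C(H) = 1
-212*334 + C(Y(-2)) = -212*334 + 1 = -70808 + 1 = -70807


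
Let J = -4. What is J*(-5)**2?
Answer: -100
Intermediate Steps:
J*(-5)**2 = -4*(-5)**2 = -4*25 = -100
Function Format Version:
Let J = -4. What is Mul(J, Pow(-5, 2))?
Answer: -100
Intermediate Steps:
Mul(J, Pow(-5, 2)) = Mul(-4, Pow(-5, 2)) = Mul(-4, 25) = -100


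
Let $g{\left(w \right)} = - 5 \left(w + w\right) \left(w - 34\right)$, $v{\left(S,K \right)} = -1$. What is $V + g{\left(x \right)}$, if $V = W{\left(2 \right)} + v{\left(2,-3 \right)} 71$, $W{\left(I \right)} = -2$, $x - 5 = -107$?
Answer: $-138793$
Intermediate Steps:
$x = -102$ ($x = 5 - 107 = -102$)
$V = -73$ ($V = -2 - 71 = -73$)
$g{\left(w \right)} = - 10 w \left(-34 + w\right)$ ($g{\left(w \right)} = - 5 \cdot 2 w \left(-34 + w\right) = - 10 w \left(-34 + w\right)$)
$V + g{\left(x \right)} = -73 + 10 \left(-102\right) \left(34 - -102\right) = -73 + 10 \left(-102\right) \left(34 + 102\right) = -73 + 10 \left(-102\right) 136 = -73 - 138720 = -138793$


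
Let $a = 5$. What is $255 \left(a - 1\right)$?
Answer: $1020$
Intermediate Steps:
$255 \left(a - 1\right) = 255 \left(5 - 1\right) = 255 \cdot 4 = 1020$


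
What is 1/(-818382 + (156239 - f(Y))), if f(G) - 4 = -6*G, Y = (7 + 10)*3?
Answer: -1/661841 ≈ -1.5109e-6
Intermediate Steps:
Y = 51 (Y = 17*3 = 51)
f(G) = 4 - 6*G
1/(-818382 + (156239 - f(Y))) = 1/(-818382 + (156239 - (4 - 6*51))) = 1/(-818382 + (156239 - (4 - 306))) = 1/(-818382 + (156239 - 1*(-302))) = 1/(-818382 + (156239 + 302)) = 1/(-818382 + 156541) = 1/(-661841) = -1/661841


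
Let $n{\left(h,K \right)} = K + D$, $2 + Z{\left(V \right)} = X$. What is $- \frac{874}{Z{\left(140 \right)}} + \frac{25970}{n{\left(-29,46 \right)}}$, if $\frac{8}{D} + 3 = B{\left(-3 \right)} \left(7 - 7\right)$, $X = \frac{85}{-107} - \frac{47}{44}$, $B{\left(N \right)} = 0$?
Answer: $\frac{195171631}{236405} \approx 825.58$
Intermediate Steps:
$X = - \frac{8769}{4708}$ ($X = 85 \left(- \frac{1}{107}\right) - \frac{47}{44} = - \frac{85}{107} - \frac{47}{44} = - \frac{8769}{4708} \approx -1.8626$)
$Z{\left(V \right)} = - \frac{18185}{4708}$ ($Z{\left(V \right)} = -2 - \frac{8769}{4708} = - \frac{18185}{4708}$)
$D = - \frac{8}{3}$ ($D = \frac{8}{-3 + 0 \left(7 - 7\right)} = \frac{8}{-3 + 0 \cdot 0} = \frac{8}{-3 + 0} = \frac{8}{-3} = 8 \left(- \frac{1}{3}\right) = - \frac{8}{3} \approx -2.6667$)
$n{\left(h,K \right)} = - \frac{8}{3} + K$ ($n{\left(h,K \right)} = K - \frac{8}{3} = - \frac{8}{3} + K$)
$- \frac{874}{Z{\left(140 \right)}} + \frac{25970}{n{\left(-29,46 \right)}} = - \frac{874}{- \frac{18185}{4708}} + \frac{25970}{- \frac{8}{3} + 46} = \left(-874\right) \left(- \frac{4708}{18185}\right) + \frac{25970}{\frac{130}{3}} = \frac{4114792}{18185} + 25970 \cdot \frac{3}{130} = \frac{4114792}{18185} + \frac{7791}{13} = \frac{195171631}{236405}$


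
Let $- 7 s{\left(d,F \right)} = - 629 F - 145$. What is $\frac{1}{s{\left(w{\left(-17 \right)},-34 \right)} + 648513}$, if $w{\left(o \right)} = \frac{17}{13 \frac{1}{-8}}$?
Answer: $\frac{7}{4518350} \approx 1.5492 \cdot 10^{-6}$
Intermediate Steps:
$w{\left(o \right)} = - \frac{136}{13}$ ($w{\left(o \right)} = \frac{17}{13 \left(- \frac{1}{8}\right)} = \frac{17}{- \frac{13}{8}} = 17 \left(- \frac{8}{13}\right) = - \frac{136}{13}$)
$s{\left(d,F \right)} = \frac{145}{7} + \frac{629 F}{7}$ ($s{\left(d,F \right)} = - \frac{- 629 F - 145}{7} = - \frac{-145 - 629 F}{7} = \frac{145}{7} + \frac{629 F}{7}$)
$\frac{1}{s{\left(w{\left(-17 \right)},-34 \right)} + 648513} = \frac{1}{\left(\frac{145}{7} + \frac{629}{7} \left(-34\right)\right) + 648513} = \frac{1}{\left(\frac{145}{7} - \frac{21386}{7}\right) + 648513} = \frac{1}{- \frac{21241}{7} + 648513} = \frac{1}{\frac{4518350}{7}} = \frac{7}{4518350}$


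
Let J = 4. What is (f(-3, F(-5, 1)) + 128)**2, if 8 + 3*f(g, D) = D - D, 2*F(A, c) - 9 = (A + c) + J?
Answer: 141376/9 ≈ 15708.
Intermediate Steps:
F(A, c) = 13/2 + A/2 + c/2 (F(A, c) = 9/2 + ((A + c) + 4)/2 = 9/2 + (4 + A + c)/2 = 9/2 + (2 + A/2 + c/2) = 13/2 + A/2 + c/2)
f(g, D) = -8/3 (f(g, D) = -8/3 + (D - D)/3 = -8/3 + (1/3)*0 = -8/3 + 0 = -8/3)
(f(-3, F(-5, 1)) + 128)**2 = (-8/3 + 128)**2 = (376/3)**2 = 141376/9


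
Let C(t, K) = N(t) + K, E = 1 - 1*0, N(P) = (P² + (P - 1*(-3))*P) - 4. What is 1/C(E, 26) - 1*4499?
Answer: -121472/27 ≈ -4499.0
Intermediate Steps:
N(P) = -4 + P² + P*(3 + P) (N(P) = (P² + (P + 3)*P) - 4 = (P² + (3 + P)*P) - 4 = (P² + P*(3 + P)) - 4 = -4 + P² + P*(3 + P))
E = 1 (E = 1 + 0 = 1)
C(t, K) = -4 + K + 2*t² + 3*t (C(t, K) = (-4 + 2*t² + 3*t) + K = -4 + K + 2*t² + 3*t)
1/C(E, 26) - 1*4499 = 1/(-4 + 26 + 2*1² + 3*1) - 1*4499 = 1/(-4 + 26 + 2*1 + 3) - 4499 = 1/(-4 + 26 + 2 + 3) - 4499 = 1/27 - 4499 = -121472/27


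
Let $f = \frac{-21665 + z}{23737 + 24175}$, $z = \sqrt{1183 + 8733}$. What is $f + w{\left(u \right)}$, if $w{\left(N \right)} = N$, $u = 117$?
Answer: $\frac{5584039}{47912} + \frac{\sqrt{2479}}{23956} \approx 116.55$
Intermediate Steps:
$z = 2 \sqrt{2479}$ ($z = \sqrt{9916} = 2 \sqrt{2479} \approx 99.579$)
$f = - \frac{21665}{47912} + \frac{\sqrt{2479}}{23956}$ ($f = \frac{-21665 + 2 \sqrt{2479}}{23737 + 24175} = \frac{-21665 + 2 \sqrt{2479}}{47912} = \left(-21665 + 2 \sqrt{2479}\right) \frac{1}{47912} = - \frac{21665}{47912} + \frac{\sqrt{2479}}{23956} \approx -0.4501$)
$f + w{\left(u \right)} = \left(- \frac{21665}{47912} + \frac{\sqrt{2479}}{23956}\right) + 117 = \frac{5584039}{47912} + \frac{\sqrt{2479}}{23956}$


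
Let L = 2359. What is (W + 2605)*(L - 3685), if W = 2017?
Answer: -6128772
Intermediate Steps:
(W + 2605)*(L - 3685) = (2017 + 2605)*(2359 - 3685) = 4622*(-1326) = -6128772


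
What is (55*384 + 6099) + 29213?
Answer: 56432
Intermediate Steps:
(55*384 + 6099) + 29213 = (21120 + 6099) + 29213 = 27219 + 29213 = 56432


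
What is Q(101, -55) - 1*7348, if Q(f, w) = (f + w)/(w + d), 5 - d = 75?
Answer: -918546/125 ≈ -7348.4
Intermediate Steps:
d = -70 (d = 5 - 1*75 = 5 - 75 = -70)
Q(f, w) = (f + w)/(-70 + w) (Q(f, w) = (f + w)/(w - 70) = (f + w)/(-70 + w))
Q(101, -55) - 1*7348 = (101 - 55)/(-70 - 55) - 1*7348 = 46/(-125) - 7348 = -1/125*46 - 7348 = -46/125 - 7348 = -918546/125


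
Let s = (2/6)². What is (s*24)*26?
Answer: 208/3 ≈ 69.333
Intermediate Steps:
s = ⅑ (s = (2*(⅙))² = (⅓)² = ⅑ ≈ 0.11111)
(s*24)*26 = ((⅑)*24)*26 = (8/3)*26 = 208/3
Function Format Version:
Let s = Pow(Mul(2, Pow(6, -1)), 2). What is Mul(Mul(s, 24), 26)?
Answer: Rational(208, 3) ≈ 69.333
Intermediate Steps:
s = Rational(1, 9) (s = Pow(Mul(2, Rational(1, 6)), 2) = Pow(Rational(1, 3), 2) = Rational(1, 9) ≈ 0.11111)
Mul(Mul(s, 24), 26) = Mul(Mul(Rational(1, 9), 24), 26) = Mul(Rational(8, 3), 26) = Rational(208, 3)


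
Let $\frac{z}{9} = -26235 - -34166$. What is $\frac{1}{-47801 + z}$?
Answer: $\frac{1}{23578} \approx 4.2412 \cdot 10^{-5}$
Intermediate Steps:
$z = 71379$ ($z = 9 \left(-26235 - -34166\right) = 9 \left(-26235 + 34166\right) = 9 \cdot 7931 = 71379$)
$\frac{1}{-47801 + z} = \frac{1}{-47801 + 71379} = \frac{1}{23578}$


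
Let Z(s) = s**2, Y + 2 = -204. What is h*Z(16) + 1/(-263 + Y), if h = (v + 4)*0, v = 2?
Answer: -1/469 ≈ -0.0021322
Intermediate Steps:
Y = -206 (Y = -2 - 204 = -206)
h = 0 (h = (2 + 4)*0 = 6*0 = 0)
h*Z(16) + 1/(-263 + Y) = 0*16**2 + 1/(-263 - 206) = 0*256 + 1/(-469) = 0 - 1/469 = -1/469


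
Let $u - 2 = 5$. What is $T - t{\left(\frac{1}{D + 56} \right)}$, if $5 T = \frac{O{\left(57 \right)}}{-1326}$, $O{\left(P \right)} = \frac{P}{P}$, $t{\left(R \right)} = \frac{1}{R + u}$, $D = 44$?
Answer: $- \frac{663701}{4647630} \approx -0.1428$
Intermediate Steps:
$u = 7$ ($u = 2 + 5 = 7$)
$t{\left(R \right)} = \frac{1}{7 + R}$ ($t{\left(R \right)} = \frac{1}{R + 7} = \frac{1}{7 + R}$)
$O{\left(P \right)} = 1$
$T = - \frac{1}{6630}$ ($T = \frac{1 \frac{1}{-1326}}{5} = \frac{1 \left(- \frac{1}{1326}\right)}{5} = \frac{1}{5} \left(- \frac{1}{1326}\right) = - \frac{1}{6630} \approx -0.00015083$)
$T - t{\left(\frac{1}{D + 56} \right)} = - \frac{1}{6630} - \frac{1}{7 + \frac{1}{44 + 56}} = - \frac{1}{6630} - \frac{1}{7 + \frac{1}{100}} = - \frac{1}{6630} - \frac{1}{\frac{701}{100}} = - \frac{1}{6630} - \frac{100}{701} = - \frac{663701}{4647630}$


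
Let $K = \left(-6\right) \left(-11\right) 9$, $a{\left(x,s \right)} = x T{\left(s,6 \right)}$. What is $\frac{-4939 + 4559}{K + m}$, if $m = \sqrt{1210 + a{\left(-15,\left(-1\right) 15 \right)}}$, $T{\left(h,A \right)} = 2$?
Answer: $- \frac{28215}{43957} + \frac{95 \sqrt{295}}{43957} \approx -0.60476$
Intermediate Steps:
$a{\left(x,s \right)} = 2 x$ ($a{\left(x,s \right)} = x 2 = 2 x$)
$K = 594$ ($K = 66 \cdot 9 = 594$)
$m = 2 \sqrt{295}$ ($m = \sqrt{1210 + 2 \left(-15\right)} = \sqrt{1210 - 30} = \sqrt{1180} = 2 \sqrt{295} \approx 34.351$)
$\frac{-4939 + 4559}{K + m} = \frac{-4939 + 4559}{594 + 2 \sqrt{295}} = - \frac{380}{594 + 2 \sqrt{295}}$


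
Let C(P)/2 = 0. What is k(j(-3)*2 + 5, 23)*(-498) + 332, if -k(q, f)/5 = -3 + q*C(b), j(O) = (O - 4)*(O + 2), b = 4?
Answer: -7138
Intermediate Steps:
C(P) = 0 (C(P) = 2*0 = 0)
j(O) = (-4 + O)*(2 + O)
k(q, f) = 15 (k(q, f) = -5*(-3 + q*0) = -5*(-3 + 0) = -5*(-3) = 15)
k(j(-3)*2 + 5, 23)*(-498) + 332 = 15*(-498) + 332 = -7470 + 332 = -7138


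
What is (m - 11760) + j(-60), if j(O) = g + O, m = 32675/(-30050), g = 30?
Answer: -14172887/1202 ≈ -11791.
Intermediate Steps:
m = -1307/1202 (m = 32675*(-1/30050) = -1307/1202 ≈ -1.0874)
j(O) = 30 + O
(m - 11760) + j(-60) = (-1307/1202 - 11760) + (30 - 60) = -14136827/1202 - 30 = -14172887/1202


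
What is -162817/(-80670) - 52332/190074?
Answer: 4454276003/2555544930 ≈ 1.7430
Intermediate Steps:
-162817/(-80670) - 52332/190074 = -162817*(-1/80670) - 52332*1/190074 = 162817/80670 - 8722/31679 = 4454276003/2555544930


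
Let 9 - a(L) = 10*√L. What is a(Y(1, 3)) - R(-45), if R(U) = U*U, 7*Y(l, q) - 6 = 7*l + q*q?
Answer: -2016 - 10*√154/7 ≈ -2033.7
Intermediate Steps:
Y(l, q) = 6/7 + l + q²/7 (Y(l, q) = 6/7 + (7*l + q*q)/7 = 6/7 + (7*l + q²)/7 = 6/7 + (q² + 7*l)/7 = 6/7 + (l + q²/7) = 6/7 + l + q²/7)
R(U) = U²
a(L) = 9 - 10*√L
a(Y(1, 3)) - R(-45) = (9 - 10*√(6/7 + 1 + (⅐)*3²)) - 1*(-45)² = (9 - 10*√(6/7 + 1 + (⅐)*9)) - 1*2025 = (9 - 10*√(6/7 + 1 + 9/7)) - 2025 = (9 - 10*√154/7) - 2025 = -2016 - 10*√154/7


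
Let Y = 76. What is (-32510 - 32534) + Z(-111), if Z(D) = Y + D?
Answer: -65079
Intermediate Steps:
Z(D) = 76 + D
(-32510 - 32534) + Z(-111) = (-32510 - 32534) + (76 - 111) = -65044 - 35 = -65079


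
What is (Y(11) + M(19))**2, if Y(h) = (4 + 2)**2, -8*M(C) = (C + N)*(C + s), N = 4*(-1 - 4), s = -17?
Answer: 21025/16 ≈ 1314.1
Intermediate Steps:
N = -20 (N = 4*(-5) = -20)
M(C) = -(-20 + C)*(-17 + C)/8 (M(C) = -(C - 20)*(C - 17)/8 = -(-20 + C)*(-17 + C)/8)
Y(h) = 36 (Y(h) = 6**2 = 36)
(Y(11) + M(19))**2 = (36 + (-85/2 - 1/8*19**2 + (37/8)*19))**2 = (36 + (-85/2 - 1/8*361 + 703/8))**2 = (36 + (-85/2 - 361/8 + 703/8))**2 = (36 + 1/4)**2 = (145/4)**2 = 21025/16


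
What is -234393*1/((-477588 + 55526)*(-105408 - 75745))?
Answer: -234393/76457797486 ≈ -3.0657e-6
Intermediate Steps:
-234393*1/((-477588 + 55526)*(-105408 - 75745)) = -234393/((-422062*(-181153))) = -234393/76457797486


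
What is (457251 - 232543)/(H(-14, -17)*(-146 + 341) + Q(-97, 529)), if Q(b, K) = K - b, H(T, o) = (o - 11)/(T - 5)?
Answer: 2134726/8677 ≈ 246.02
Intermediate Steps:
H(T, o) = (-11 + o)/(-5 + T)
(457251 - 232543)/(H(-14, -17)*(-146 + 341) + Q(-97, 529)) = (457251 - 232543)/(((-11 - 17)/(-5 - 14))*(-146 + 341) + (529 - 1*(-97))) = 224708/((-28/(-19))*195 + (529 + 97)) = 224708/(-1/19*(-28)*195 + 626) = 224708/((28/19)*195 + 626) = 224708/(5460/19 + 626) = 224708/(17354/19) = 224708*(19/17354) = 2134726/8677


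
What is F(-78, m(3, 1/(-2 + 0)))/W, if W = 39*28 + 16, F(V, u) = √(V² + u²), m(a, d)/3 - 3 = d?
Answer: 3*√2729/2216 ≈ 0.070722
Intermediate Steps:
m(a, d) = 9 + 3*d
W = 1108 (W = 1092 + 16 = 1108)
F(-78, m(3, 1/(-2 + 0)))/W = √((-78)² + (9 + 3/(-2 + 0))²)/1108 = √(6084 + (9 + 3/(-2))²)*(1/1108) = √(6084 + (9 + 3*(-½))²)*(1/1108) = √(6084 + (9 - 3/2)²)*(1/1108) = √(6084 + (15/2)²)*(1/1108) = √(6084 + 225/4)*(1/1108) = √(24561/4)*(1/1108) = (3*√2729/2)*(1/1108) = 3*√2729/2216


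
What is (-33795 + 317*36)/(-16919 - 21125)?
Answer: 22383/38044 ≈ 0.58834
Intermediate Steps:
(-33795 + 317*36)/(-16919 - 21125) = (-33795 + 11412)/(-38044) = -22383*(-1/38044) = 22383/38044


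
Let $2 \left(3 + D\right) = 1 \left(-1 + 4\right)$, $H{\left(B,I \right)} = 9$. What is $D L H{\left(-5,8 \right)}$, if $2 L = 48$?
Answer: $-324$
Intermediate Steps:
$L = 24$ ($L = \frac{1}{2} \cdot 48 = 24$)
$D = - \frac{3}{2}$ ($D = -3 + \frac{1 \left(-1 + 4\right)}{2} = -3 + \frac{1 \cdot 3}{2} = -3 + \frac{1}{2} \cdot 3 = -3 + \frac{3}{2} = - \frac{3}{2} \approx -1.5$)
$D L H{\left(-5,8 \right)} = \left(- \frac{3}{2}\right) 24 \cdot 9 = \left(-36\right) 9 = -324$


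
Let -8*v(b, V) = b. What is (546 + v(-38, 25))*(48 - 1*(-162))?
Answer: 231315/2 ≈ 1.1566e+5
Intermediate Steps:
v(b, V) = -b/8
(546 + v(-38, 25))*(48 - 1*(-162)) = (546 - ⅛*(-38))*(48 - 1*(-162)) = (546 + 19/4)*(48 + 162) = (2203/4)*210 = 231315/2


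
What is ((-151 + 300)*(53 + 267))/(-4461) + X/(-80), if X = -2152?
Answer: 723209/44610 ≈ 16.212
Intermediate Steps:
((-151 + 300)*(53 + 267))/(-4461) + X/(-80) = ((-151 + 300)*(53 + 267))/(-4461) - 2152/(-80) = (149*320)*(-1/4461) - 2152*(-1/80) = 47680*(-1/4461) + 269/10 = -47680/4461 + 269/10 = 723209/44610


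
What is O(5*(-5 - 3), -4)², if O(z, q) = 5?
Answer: 25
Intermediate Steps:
O(5*(-5 - 3), -4)² = 5² = 25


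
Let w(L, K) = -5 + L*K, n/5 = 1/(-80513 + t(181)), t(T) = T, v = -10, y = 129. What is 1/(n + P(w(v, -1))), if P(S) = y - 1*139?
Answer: -80332/803325 ≈ -0.099999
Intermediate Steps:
n = -5/80332 (n = 5/(-80513 + 181) = 5/(-80332) = 5*(-1/80332) = -5/80332 ≈ -6.2242e-5)
w(L, K) = -5 + K*L
P(S) = -10 (P(S) = 129 - 1*139 = 129 - 139 = -10)
1/(n + P(w(v, -1))) = 1/(-5/80332 - 10) = 1/(-803325/80332) = -80332/803325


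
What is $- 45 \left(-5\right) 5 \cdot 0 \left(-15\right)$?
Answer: $0$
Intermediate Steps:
$- 45 \left(-5\right) 5 \cdot 0 \left(-15\right) = - 45 \left(\left(-25\right) 0\right) \left(-15\right) = \left(-45\right) 0 \left(-15\right) = 0 \left(-15\right) = 0$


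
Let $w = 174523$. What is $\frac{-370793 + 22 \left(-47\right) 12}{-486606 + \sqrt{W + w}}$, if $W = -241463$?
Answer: $\frac{13319136129}{16913247584} + \frac{54743 i \sqrt{16735}}{16913247584} \approx 0.7875 + 0.00041871 i$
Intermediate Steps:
$\frac{-370793 + 22 \left(-47\right) 12}{-486606 + \sqrt{W + w}} = \frac{-370793 + 22 \left(-47\right) 12}{-486606 + \sqrt{-241463 + 174523}} = \frac{-370793 - 12408}{-486606 + \sqrt{-66940}} = \frac{-370793 - 12408}{-486606 + 2 i \sqrt{16735}} = - \frac{383201}{-486606 + 2 i \sqrt{16735}}$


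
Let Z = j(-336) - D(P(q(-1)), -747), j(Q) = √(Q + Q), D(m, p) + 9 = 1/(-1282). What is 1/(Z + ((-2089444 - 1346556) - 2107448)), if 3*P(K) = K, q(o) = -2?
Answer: -9110775037754/50505025658509755337 - 6574096*I*√42/50505025658509755337 ≈ -1.8039e-7 - 8.4358e-13*I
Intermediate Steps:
P(K) = K/3
D(m, p) = -11539/1282 (D(m, p) = -9 + 1/(-1282) = -9 - 1/1282 = -11539/1282)
j(Q) = √2*√Q (j(Q) = √(2*Q) = √2*√Q)
Z = 11539/1282 + 4*I*√42 (Z = √2*√(-336) - 1*(-11539/1282) = √2*(4*I*√21) + 11539/1282 = 4*I*√42 + 11539/1282 = 11539/1282 + 4*I*√42 ≈ 9.0008 + 25.923*I)
1/(Z + ((-2089444 - 1346556) - 2107448)) = 1/((11539/1282 + 4*I*√42) + ((-2089444 - 1346556) - 2107448)) = 1/((11539/1282 + 4*I*√42) + (-3436000 - 2107448)) = 1/((11539/1282 + 4*I*√42) - 5543448) = 1/(-7106688797/1282 + 4*I*√42)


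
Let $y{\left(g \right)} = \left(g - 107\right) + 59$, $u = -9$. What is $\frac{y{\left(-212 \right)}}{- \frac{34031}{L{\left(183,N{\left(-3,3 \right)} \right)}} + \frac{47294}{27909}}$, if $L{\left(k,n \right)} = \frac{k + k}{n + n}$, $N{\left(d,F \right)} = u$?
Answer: $- \frac{442636740}{2852198471} \approx -0.15519$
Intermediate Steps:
$N{\left(d,F \right)} = -9$
$L{\left(k,n \right)} = \frac{k}{n}$ ($L{\left(k,n \right)} = \frac{2 k}{2 n} = 2 k \frac{1}{2 n} = \frac{k}{n}$)
$y{\left(g \right)} = -48 + g$ ($y{\left(g \right)} = \left(-107 + g\right) + 59 = -48 + g$)
$\frac{y{\left(-212 \right)}}{- \frac{34031}{L{\left(183,N{\left(-3,3 \right)} \right)}} + \frac{47294}{27909}} = \frac{-48 - 212}{- \frac{34031}{183 \frac{1}{-9}} + \frac{47294}{27909}} = - \frac{260}{- \frac{34031}{183 \left(- \frac{1}{9}\right)} + 47294 \cdot \frac{1}{27909}} = - \frac{260}{- \frac{34031}{- \frac{61}{3}} + \frac{47294}{27909}} = - \frac{260}{\left(-34031\right) \left(- \frac{3}{61}\right) + \frac{47294}{27909}} = - \frac{260}{\frac{102093}{61} + \frac{47294}{27909}} = - \frac{260}{\frac{2852198471}{1702449}} = \left(-260\right) \frac{1702449}{2852198471} = - \frac{442636740}{2852198471}$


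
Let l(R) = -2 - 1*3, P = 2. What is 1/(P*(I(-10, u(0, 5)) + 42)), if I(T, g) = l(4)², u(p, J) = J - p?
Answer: 1/134 ≈ 0.0074627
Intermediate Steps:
l(R) = -5 (l(R) = -2 - 3 = -5)
I(T, g) = 25 (I(T, g) = (-5)² = 25)
1/(P*(I(-10, u(0, 5)) + 42)) = 1/(2*(25 + 42)) = 1/(2*67) = 1/134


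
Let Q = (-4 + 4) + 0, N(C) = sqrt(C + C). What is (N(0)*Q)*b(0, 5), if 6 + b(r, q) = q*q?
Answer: 0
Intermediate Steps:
N(C) = sqrt(2)*sqrt(C) (N(C) = sqrt(2*C) = sqrt(2)*sqrt(C))
b(r, q) = -6 + q**2 (b(r, q) = -6 + q*q = -6 + q**2)
Q = 0 (Q = 0 + 0 = 0)
(N(0)*Q)*b(0, 5) = ((sqrt(2)*sqrt(0))*0)*(-6 + 5**2) = ((sqrt(2)*0)*0)*(-6 + 25) = (0*0)*19 = 0*19 = 0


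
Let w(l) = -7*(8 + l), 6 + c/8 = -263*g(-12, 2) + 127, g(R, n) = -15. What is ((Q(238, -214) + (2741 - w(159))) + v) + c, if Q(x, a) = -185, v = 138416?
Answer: 174669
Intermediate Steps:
c = 32528 (c = -48 + 8*(-263*(-15) + 127) = -48 + 8*(3945 + 127) = -48 + 8*4072 = -48 + 32576 = 32528)
w(l) = -56 - 7*l
((Q(238, -214) + (2741 - w(159))) + v) + c = ((-185 + (2741 - (-56 - 7*159))) + 138416) + 32528 = ((-185 + (2741 - (-56 - 1113))) + 138416) + 32528 = ((-185 + (2741 - 1*(-1169))) + 138416) + 32528 = ((-185 + (2741 + 1169)) + 138416) + 32528 = ((-185 + 3910) + 138416) + 32528 = (3725 + 138416) + 32528 = 142141 + 32528 = 174669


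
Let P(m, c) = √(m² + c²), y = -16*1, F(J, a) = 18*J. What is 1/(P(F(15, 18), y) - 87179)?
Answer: -87179/7600104885 - 2*√18289/7600104885 ≈ -1.1506e-5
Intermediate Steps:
y = -16
P(m, c) = √(c² + m²)
1/(P(F(15, 18), y) - 87179) = 1/(√((-16)² + (18*15)²) - 87179) = 1/(√(256 + 270²) - 87179) = 1/(√(256 + 72900) - 87179) = 1/(√73156 - 87179) = 1/(2*√18289 - 87179) = 1/(-87179 + 2*√18289)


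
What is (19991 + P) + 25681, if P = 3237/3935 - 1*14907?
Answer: 121063512/3935 ≈ 30766.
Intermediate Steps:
P = -58655808/3935 (P = 3237*(1/3935) - 14907 = 3237/3935 - 14907 = -58655808/3935 ≈ -14906.)
(19991 + P) + 25681 = (19991 - 58655808/3935) + 25681 = 20008777/3935 + 25681 = 121063512/3935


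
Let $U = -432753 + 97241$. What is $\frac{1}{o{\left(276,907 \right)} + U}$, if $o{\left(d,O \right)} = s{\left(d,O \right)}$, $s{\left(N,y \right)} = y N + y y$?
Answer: $\frac{1}{737469} \approx 1.356 \cdot 10^{-6}$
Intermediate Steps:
$s{\left(N,y \right)} = y^{2} + N y$ ($s{\left(N,y \right)} = N y + y^{2} = y^{2} + N y$)
$o{\left(d,O \right)} = O \left(O + d\right)$ ($o{\left(d,O \right)} = O \left(d + O\right) = O \left(O + d\right)$)
$U = -335512$
$\frac{1}{o{\left(276,907 \right)} + U} = \frac{1}{907 \left(907 + 276\right) - 335512} = \frac{1}{907 \cdot 1183 - 335512} = \frac{1}{1072981 - 335512} = \frac{1}{737469}$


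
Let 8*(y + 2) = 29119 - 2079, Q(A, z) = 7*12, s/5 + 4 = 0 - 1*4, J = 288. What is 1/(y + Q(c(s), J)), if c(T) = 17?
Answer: 1/3462 ≈ 0.00028885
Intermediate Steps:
s = -40 (s = -20 + 5*(0 - 1*4) = -20 + 5*(0 - 4) = -20 + 5*(-4) = -20 - 20 = -40)
Q(A, z) = 84
y = 3378 (y = -2 + (29119 - 2079)/8 = -2 + (⅛)*27040 = -2 + 3380 = 3378)
1/(y + Q(c(s), J)) = 1/(3378 + 84) = 1/3462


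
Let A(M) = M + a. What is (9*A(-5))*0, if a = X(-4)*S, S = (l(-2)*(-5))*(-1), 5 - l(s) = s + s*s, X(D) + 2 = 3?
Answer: 0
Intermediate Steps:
X(D) = 1 (X(D) = -2 + 3 = 1)
l(s) = 5 - s - s² (l(s) = 5 - (s + s*s) = 5 - (s + s²) = 5 + (-s - s²) = 5 - s - s²)
S = 15 (S = ((5 - 1*(-2) - 1*(-2)²)*(-5))*(-1) = ((5 + 2 - 1*4)*(-5))*(-1) = ((5 + 2 - 4)*(-5))*(-1) = (3*(-5))*(-1) = -15*(-1) = 15)
a = 15 (a = 1*15 = 15)
A(M) = 15 + M (A(M) = M + 15 = 15 + M)
(9*A(-5))*0 = (9*(15 - 5))*0 = (9*10)*0 = 90*0 = 0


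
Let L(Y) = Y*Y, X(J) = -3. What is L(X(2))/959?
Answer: 9/959 ≈ 0.0093848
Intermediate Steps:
L(Y) = Y²
L(X(2))/959 = (-3)²/959 = 9*(1/959) = 9/959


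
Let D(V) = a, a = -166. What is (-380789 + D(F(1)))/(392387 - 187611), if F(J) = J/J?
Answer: -380955/204776 ≈ -1.8603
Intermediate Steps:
F(J) = 1
D(V) = -166
(-380789 + D(F(1)))/(392387 - 187611) = (-380789 - 166)/(392387 - 187611) = -380955/204776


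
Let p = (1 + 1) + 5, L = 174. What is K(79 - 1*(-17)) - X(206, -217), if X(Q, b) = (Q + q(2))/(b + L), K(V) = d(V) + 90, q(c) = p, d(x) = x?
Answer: 8211/43 ≈ 190.95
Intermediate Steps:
p = 7 (p = 2 + 5 = 7)
q(c) = 7
K(V) = 90 + V (K(V) = V + 90 = 90 + V)
X(Q, b) = (7 + Q)/(174 + b) (X(Q, b) = (Q + 7)/(b + 174) = (7 + Q)/(174 + b))
K(79 - 1*(-17)) - X(206, -217) = (90 + (79 - 1*(-17))) - (7 + 206)/(174 - 217) = (90 + (79 + 17)) - 213/(-43) = (90 + 96) - (-1)*213/43 = 186 - 1*(-213/43) = 186 + 213/43 = 8211/43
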